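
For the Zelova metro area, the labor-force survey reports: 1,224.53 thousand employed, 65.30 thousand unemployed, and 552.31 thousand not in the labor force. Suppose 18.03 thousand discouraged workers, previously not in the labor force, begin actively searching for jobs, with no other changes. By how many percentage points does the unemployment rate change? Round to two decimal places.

Initially, labor force = 1,224.53 + 65.30 = 1,289.83 thousand, so u = 65.30/1,289.83 = 5.06%.
After the change, unemployed and labor force both rise by 18.03 → E = 1,224.53, U = 83.33, labor force = 1,307.86 thousand.
New unemployment rate = 83.33 / 1,307.86 = 6.37%.
Change = 6.37% − 5.06% = +1.31 percentage points.

The unemployment rate changes by +1.31 percentage points.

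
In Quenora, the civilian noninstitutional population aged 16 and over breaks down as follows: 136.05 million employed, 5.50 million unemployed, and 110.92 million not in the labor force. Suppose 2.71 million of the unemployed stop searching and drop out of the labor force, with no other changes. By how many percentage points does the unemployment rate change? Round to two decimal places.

The unemployment rate changes by −1.88 percentage points.

Initially, labor force = 136.05 + 5.50 = 141.55 million, so u = 5.50/141.55 = 3.89%.
After the change, unemployed and labor force both fall by 2.71 → E = 136.05, U = 2.79, labor force = 138.84 million.
New unemployment rate = 2.79 / 138.84 = 2.01%.
Change = 2.01% − 3.89% = −1.88 percentage points.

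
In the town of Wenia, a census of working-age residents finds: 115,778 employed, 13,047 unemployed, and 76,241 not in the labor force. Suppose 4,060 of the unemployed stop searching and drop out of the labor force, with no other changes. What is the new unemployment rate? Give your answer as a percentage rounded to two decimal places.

New unemployment rate ≈ 7.20%.

Initially, labor force = 115,778 + 13,047 = 128,825, so u = 13,047/128,825 = 10.13%.
After the change, unemployed and labor force both fall by 4,060 → E = 115,778, U = 8,987, labor force = 124,765.
New unemployment rate = 8,987 / 124,765 = 7.20%.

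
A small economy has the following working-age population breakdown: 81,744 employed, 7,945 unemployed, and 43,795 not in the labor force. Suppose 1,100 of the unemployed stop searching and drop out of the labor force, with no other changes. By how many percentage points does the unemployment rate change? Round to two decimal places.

The unemployment rate changes by −1.13 percentage points.

Initially, labor force = 81,744 + 7,945 = 89,689, so u = 7,945/89,689 = 8.86%.
After the change, unemployed and labor force both fall by 1,100 → E = 81,744, U = 6,845, labor force = 88,589.
New unemployment rate = 6,845 / 88,589 = 7.73%.
Change = 7.73% − 8.86% = −1.13 percentage points.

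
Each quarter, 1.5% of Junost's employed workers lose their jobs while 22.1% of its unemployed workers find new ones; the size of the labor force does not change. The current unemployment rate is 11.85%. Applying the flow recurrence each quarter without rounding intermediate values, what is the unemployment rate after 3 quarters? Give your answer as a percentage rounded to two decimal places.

With a fixed labor force, u_{t+1} = u_t + s·(1−u_t) − f·u_t = u_t·(1−s−f) + s.
Here 1−s−f = 0.764 and s = 0.015.
u_1 = 0.118500 × 0.764 + 0.015 = 0.105534.
u_2 = 0.105534 × 0.764 + 0.015 = 0.095628.
u_3 = 0.095628 × 0.764 + 0.015 = 0.088060.

Unemployment rate after three quarters ≈ 8.81%.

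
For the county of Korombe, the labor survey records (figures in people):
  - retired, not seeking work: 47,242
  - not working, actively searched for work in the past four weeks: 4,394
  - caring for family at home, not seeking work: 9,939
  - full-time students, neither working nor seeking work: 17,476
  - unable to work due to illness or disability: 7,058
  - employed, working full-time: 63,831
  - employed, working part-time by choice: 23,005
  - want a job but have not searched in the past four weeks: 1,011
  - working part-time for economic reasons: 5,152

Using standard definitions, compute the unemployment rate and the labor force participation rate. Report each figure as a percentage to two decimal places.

Employed = 63,831 + 23,005 + 5,152 = 91,988 (anyone who worked, including part-time for economic reasons, counts as employed).
Unemployed = 4,394.
Labor force = 91,988 + 4,394 = 96,382.
Not in labor force = 47,242 + 9,939 + 17,476 + 7,058 + 1,011 = 82,726 (those not working and not actively searching are outside the labor force — including those who want a job but have given up searching).
Civilian working-age population = 96,382 + 82,726 = 179,108.
Unemployment rate = 4,394 / 96,382 = 4.56%.
Labor force participation rate = 96,382 / 179,108 = 53.81%.

Unemployment rate ≈ 4.56%; labor force participation rate ≈ 53.81%.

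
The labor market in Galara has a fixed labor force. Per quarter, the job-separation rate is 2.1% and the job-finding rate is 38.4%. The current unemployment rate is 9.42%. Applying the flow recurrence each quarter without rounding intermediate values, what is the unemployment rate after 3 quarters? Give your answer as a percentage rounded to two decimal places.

Unemployment rate after three quarters ≈ 6.08%.

With a fixed labor force, u_{t+1} = u_t + s·(1−u_t) − f·u_t = u_t·(1−s−f) + s.
Here 1−s−f = 0.595 and s = 0.021.
u_1 = 0.094200 × 0.595 + 0.021 = 0.077049.
u_2 = 0.077049 × 0.595 + 0.021 = 0.066844.
u_3 = 0.066844 × 0.595 + 0.021 = 0.060772.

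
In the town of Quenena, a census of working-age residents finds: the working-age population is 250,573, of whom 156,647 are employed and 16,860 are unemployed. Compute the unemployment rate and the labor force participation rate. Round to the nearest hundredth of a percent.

Unemployment rate ≈ 9.72%; labor force participation rate ≈ 69.24%.

Labor force = employed + unemployed = 156,647 + 16,860 = 173,507.
Unemployment rate = 16,860 / 173,507 = 9.72%.
Labor force participation rate = 173,507 / 250,573 = 69.24%.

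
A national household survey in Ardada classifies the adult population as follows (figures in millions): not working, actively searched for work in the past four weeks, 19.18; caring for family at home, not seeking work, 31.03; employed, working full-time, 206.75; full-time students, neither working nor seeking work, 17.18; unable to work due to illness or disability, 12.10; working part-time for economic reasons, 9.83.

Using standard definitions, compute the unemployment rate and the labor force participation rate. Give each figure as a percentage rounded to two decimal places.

Unemployment rate ≈ 8.14%; labor force participation rate ≈ 79.63%.

Employed = 206.75 + 9.83 = 216.58 million (anyone who worked, including part-time for economic reasons, counts as employed).
Unemployed = 19.18 million.
Labor force = 216.58 + 19.18 = 235.76 million.
Not in labor force = 31.03 + 17.18 + 12.10 = 60.31 million (those not working and not actively searching are outside the labor force).
Civilian working-age population = 235.76 + 60.31 = 296.07 million.
Unemployment rate = 19.18 / 235.76 = 8.14%.
Labor force participation rate = 235.76 / 296.07 = 79.63%.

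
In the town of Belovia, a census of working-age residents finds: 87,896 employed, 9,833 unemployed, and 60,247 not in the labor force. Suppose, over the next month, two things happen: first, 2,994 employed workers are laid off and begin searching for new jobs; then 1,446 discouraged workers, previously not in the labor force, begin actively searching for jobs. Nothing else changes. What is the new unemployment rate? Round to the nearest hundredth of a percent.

New unemployment rate ≈ 14.39%.

Initially, labor force = 87,896 + 9,833 = 97,729, so u = 9,833/97,729 = 10.06%.
After the first change, employed falls and unemployed rises by 2,994; labor force unchanged → E = 84,902, U = 12,827, labor force = 97,729.
After the second change, unemployed and labor force both rise by 1,446 → E = 84,902, U = 14,273, labor force = 99,175.
New unemployment rate = 14,273 / 99,175 = 14.39%.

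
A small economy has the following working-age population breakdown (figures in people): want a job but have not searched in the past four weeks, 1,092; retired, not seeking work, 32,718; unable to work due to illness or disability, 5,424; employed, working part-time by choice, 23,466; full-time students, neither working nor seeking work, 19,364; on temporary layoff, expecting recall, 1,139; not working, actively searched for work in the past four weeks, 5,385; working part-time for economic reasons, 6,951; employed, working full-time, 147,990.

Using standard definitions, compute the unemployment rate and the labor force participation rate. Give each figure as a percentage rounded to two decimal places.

Unemployment rate ≈ 3.53%; labor force participation rate ≈ 75.94%.

Employed = 23,466 + 6,951 + 147,990 = 178,407 (anyone who worked, including part-time for economic reasons, counts as employed).
Unemployed = 1,139 + 5,385 = 6,524 (jobless and actively searching, or on temporary layoff).
Labor force = 178,407 + 6,524 = 184,931.
Not in labor force = 1,092 + 32,718 + 5,424 + 19,364 = 58,598 (those not working and not actively searching are outside the labor force — including those who want a job but have given up searching).
Civilian working-age population = 184,931 + 58,598 = 243,529.
Unemployment rate = 6,524 / 184,931 = 3.53%.
Labor force participation rate = 184,931 / 243,529 = 75.94%.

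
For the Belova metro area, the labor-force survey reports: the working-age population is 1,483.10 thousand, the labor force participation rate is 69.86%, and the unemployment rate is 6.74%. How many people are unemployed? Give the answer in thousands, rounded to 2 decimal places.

Labor force = 0.6986 × 1,483.10 = 1,036.09 thousand.
Unemployed = 0.0674 × 1,036.09 ≈ 69.83 thousand.

About 69.83 thousand are unemployed.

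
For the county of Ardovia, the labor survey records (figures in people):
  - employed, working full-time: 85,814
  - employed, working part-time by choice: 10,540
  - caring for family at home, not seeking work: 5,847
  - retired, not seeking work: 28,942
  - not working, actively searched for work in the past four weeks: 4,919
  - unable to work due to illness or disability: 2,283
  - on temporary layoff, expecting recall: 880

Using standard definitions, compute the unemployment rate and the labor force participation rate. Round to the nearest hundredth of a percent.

Employed = 85,814 + 10,540 = 96,354.
Unemployed = 4,919 + 880 = 5,799 (jobless and actively searching, or on temporary layoff).
Labor force = 96,354 + 5,799 = 102,153.
Not in labor force = 5,847 + 28,942 + 2,283 = 37,072 (those not working and not actively searching are outside the labor force).
Civilian working-age population = 102,153 + 37,072 = 139,225.
Unemployment rate = 5,799 / 102,153 = 5.68%.
Labor force participation rate = 102,153 / 139,225 = 73.37%.

Unemployment rate ≈ 5.68%; labor force participation rate ≈ 73.37%.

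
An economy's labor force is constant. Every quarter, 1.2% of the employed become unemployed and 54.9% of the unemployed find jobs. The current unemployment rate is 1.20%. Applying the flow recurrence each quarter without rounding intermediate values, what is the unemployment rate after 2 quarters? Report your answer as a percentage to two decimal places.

With a fixed labor force, u_{t+1} = u_t + s·(1−u_t) − f·u_t = u_t·(1−s−f) + s.
Here 1−s−f = 0.439 and s = 0.012.
u_1 = 0.012000 × 0.439 + 0.012 = 0.017268.
u_2 = 0.017268 × 0.439 + 0.012 = 0.019581.

Unemployment rate after two quarters ≈ 1.96%.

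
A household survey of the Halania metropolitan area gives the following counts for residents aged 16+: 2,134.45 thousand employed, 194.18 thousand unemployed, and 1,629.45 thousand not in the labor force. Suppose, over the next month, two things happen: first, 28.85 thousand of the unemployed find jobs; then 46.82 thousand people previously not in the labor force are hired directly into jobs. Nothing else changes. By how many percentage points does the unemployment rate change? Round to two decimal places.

Initially, labor force = 2,134.45 + 194.18 = 2,328.63 thousand, so u = 194.18/2,328.63 = 8.34%.
After the first change, unemployed falls and employed rises by 28.85; labor force unchanged → E = 2,163.30, U = 165.33, labor force = 2,328.63 thousand.
After the second change, employed and labor force both rise by 46.82; unemployed unchanged → E = 2,210.12, U = 165.33, labor force = 2,375.45 thousand.
New unemployment rate = 165.33 / 2,375.45 = 6.96%.
Change = 6.96% − 8.34% = −1.38 percentage points.

The unemployment rate changes by −1.38 percentage points.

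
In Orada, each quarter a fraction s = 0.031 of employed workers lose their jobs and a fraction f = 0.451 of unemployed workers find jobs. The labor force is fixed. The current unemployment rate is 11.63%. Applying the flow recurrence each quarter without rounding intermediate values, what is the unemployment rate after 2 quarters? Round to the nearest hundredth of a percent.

With a fixed labor force, u_{t+1} = u_t + s·(1−u_t) − f·u_t = u_t·(1−s−f) + s.
Here 1−s−f = 0.518 and s = 0.031.
u_1 = 0.116300 × 0.518 + 0.031 = 0.091243.
u_2 = 0.091243 × 0.518 + 0.031 = 0.078264.

Unemployment rate after two quarters ≈ 7.83%.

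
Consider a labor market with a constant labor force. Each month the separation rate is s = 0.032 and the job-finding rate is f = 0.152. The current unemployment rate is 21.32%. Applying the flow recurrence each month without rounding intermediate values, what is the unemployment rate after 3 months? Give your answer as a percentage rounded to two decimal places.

Unemployment rate after three months ≈ 19.53%.

With a fixed labor force, u_{t+1} = u_t + s·(1−u_t) − f·u_t = u_t·(1−s−f) + s.
Here 1−s−f = 0.816 and s = 0.032.
u_1 = 0.213200 × 0.816 + 0.032 = 0.205971.
u_2 = 0.205971 × 0.816 + 0.032 = 0.200072.
u_3 = 0.200072 × 0.816 + 0.032 = 0.195259.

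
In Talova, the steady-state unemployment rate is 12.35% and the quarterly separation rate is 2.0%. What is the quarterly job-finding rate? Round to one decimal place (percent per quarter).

From u* = s/(s+f): f = s·(1−u)/u.
f = 2.0 × (1 − 0.1235) / 0.1235 = 1.7530 / 0.1235 ≈ 14.2% per quarter.

Job-finding rate ≈ 14.2% per quarter.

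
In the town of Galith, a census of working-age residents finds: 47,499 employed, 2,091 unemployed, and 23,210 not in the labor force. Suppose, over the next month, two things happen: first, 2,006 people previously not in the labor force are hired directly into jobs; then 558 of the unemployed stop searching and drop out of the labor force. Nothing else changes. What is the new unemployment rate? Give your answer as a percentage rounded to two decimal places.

Initially, labor force = 47,499 + 2,091 = 49,590, so u = 2,091/49,590 = 4.22%.
After the first change, employed and labor force both rise by 2,006; unemployed unchanged → E = 49,505, U = 2,091, labor force = 51,596.
After the second change, unemployed and labor force both fall by 558 → E = 49,505, U = 1,533, labor force = 51,038.
New unemployment rate = 1,533 / 51,038 = 3.00%.

New unemployment rate ≈ 3.00%.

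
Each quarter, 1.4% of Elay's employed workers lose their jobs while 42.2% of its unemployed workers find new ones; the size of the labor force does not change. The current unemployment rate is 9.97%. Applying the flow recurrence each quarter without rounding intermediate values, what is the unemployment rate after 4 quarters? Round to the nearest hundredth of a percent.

With a fixed labor force, u_{t+1} = u_t + s·(1−u_t) − f·u_t = u_t·(1−s−f) + s.
Here 1−s−f = 0.564 and s = 0.014.
u_1 = 0.099700 × 0.564 + 0.014 = 0.070231.
u_2 = 0.070231 × 0.564 + 0.014 = 0.053610.
u_3 = 0.053610 × 0.564 + 0.014 = 0.044236.
u_4 = 0.044236 × 0.564 + 0.014 = 0.038949.

Unemployment rate after four quarters ≈ 3.89%.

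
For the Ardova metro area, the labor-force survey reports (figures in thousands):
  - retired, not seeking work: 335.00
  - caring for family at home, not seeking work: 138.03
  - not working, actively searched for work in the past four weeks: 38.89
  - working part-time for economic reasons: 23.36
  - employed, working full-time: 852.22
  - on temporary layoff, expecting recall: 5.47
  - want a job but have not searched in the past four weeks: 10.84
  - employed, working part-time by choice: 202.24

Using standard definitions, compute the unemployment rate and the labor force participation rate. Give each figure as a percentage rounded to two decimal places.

Unemployment rate ≈ 3.95%; labor force participation rate ≈ 69.87%.

Employed = 23.36 + 852.22 + 202.24 = 1,077.82 thousand (anyone who worked, including part-time for economic reasons, counts as employed).
Unemployed = 38.89 + 5.47 = 44.36 thousand (jobless and actively searching, or on temporary layoff).
Labor force = 1,077.82 + 44.36 = 1,122.18 thousand.
Not in labor force = 335.00 + 138.03 + 10.84 = 483.87 thousand (those not working and not actively searching are outside the labor force — including those who want a job but have given up searching).
Civilian working-age population = 1,122.18 + 483.87 = 1,606.05 thousand.
Unemployment rate = 44.36 / 1,122.18 = 3.95%.
Labor force participation rate = 1,122.18 / 1,606.05 = 69.87%.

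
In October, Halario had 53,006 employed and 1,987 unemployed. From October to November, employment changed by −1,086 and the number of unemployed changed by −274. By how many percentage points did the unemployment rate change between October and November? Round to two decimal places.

October: labor force = 53,006 + 1,987 = 54,993; u = 1,987/54,993 = 3.61%.
November: labor force = 51,920 + 1,713 = 53,633; u = 1,713/53,633 = 3.19%.
Change = 3.19% − 3.61% = −0.42 pp.

The unemployment rate changed by −0.42 percentage points.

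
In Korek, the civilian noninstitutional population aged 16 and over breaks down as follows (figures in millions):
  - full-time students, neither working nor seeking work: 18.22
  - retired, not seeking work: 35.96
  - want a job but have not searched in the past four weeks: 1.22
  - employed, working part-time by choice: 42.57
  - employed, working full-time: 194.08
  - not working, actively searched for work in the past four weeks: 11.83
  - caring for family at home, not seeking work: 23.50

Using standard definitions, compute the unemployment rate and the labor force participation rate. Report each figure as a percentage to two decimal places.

Employed = 42.57 + 194.08 = 236.65 million.
Unemployed = 11.83 million.
Labor force = 236.65 + 11.83 = 248.48 million.
Not in labor force = 18.22 + 35.96 + 1.22 + 23.50 = 78.90 million (those not working and not actively searching are outside the labor force — including those who want a job but have given up searching).
Civilian working-age population = 248.48 + 78.90 = 327.38 million.
Unemployment rate = 11.83 / 248.48 = 4.76%.
Labor force participation rate = 248.48 / 327.38 = 75.90%.

Unemployment rate ≈ 4.76%; labor force participation rate ≈ 75.90%.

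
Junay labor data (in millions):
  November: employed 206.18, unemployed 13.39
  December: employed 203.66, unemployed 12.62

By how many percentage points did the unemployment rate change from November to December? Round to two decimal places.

November: labor force = 206.18 + 13.39 = 219.57; u = 13.39/219.57 = 6.10%.
December: labor force = 203.66 + 12.62 = 216.28; u = 12.62/216.28 = 5.84%.
Change = 5.84% − 6.10% = −0.26 pp.

The unemployment rate changed by −0.26 percentage points.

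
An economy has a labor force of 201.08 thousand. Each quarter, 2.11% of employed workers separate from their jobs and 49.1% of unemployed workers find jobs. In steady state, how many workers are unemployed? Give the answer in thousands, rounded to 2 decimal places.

Steady-state unemployment rate u* = s/(s+f) = 2.11/(2.11+49.1) = 0.041203.
Unemployed = u* × labor force = 0.041203 × 201.08 ≈ 8.29 thousand.

About 8.29 thousand are unemployed in steady state.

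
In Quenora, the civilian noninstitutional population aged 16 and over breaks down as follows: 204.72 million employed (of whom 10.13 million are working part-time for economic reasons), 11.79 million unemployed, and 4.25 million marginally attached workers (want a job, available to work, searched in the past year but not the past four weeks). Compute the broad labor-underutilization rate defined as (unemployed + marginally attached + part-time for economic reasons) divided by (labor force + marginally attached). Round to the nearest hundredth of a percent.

Broad underutilization rate ≈ 11.85%.

Labor force = 204.72 + 11.79 = 216.51 million.
Numerator = 11.79 + 4.25 + 10.13 = 26.17 million.
Denominator = 216.51 + 4.25 = 220.76 million.
Broad rate = 26.17 / 220.76 = 11.85%.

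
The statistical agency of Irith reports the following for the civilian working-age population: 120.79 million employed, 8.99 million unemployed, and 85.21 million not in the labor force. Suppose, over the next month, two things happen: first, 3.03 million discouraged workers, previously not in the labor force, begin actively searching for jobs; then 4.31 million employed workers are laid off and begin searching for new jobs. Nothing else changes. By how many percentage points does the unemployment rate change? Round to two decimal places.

The unemployment rate changes by +5.37 percentage points.

Initially, labor force = 120.79 + 8.99 = 129.78 million, so u = 8.99/129.78 = 6.93%.
After the first change, unemployed and labor force both rise by 3.03 → E = 120.79, U = 12.02, labor force = 132.81 million.
After the second change, employed falls and unemployed rises by 4.31; labor force unchanged → E = 116.48, U = 16.33, labor force = 132.81 million.
New unemployment rate = 16.33 / 132.81 = 12.30%.
Change = 12.30% − 6.93% = +5.37 percentage points.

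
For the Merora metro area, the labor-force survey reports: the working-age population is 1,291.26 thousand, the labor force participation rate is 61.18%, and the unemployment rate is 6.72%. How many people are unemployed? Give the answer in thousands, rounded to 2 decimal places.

Labor force = 0.6118 × 1,291.26 = 789.99 thousand.
Unemployed = 0.0672 × 789.99 ≈ 53.09 thousand.

About 53.09 thousand are unemployed.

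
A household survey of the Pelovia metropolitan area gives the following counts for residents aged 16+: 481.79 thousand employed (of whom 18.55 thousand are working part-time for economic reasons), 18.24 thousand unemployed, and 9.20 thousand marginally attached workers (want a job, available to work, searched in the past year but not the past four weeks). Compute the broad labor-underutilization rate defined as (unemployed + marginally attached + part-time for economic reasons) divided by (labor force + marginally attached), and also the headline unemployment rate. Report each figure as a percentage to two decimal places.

Broad underutilization rate ≈ 9.03%; headline unemployment rate ≈ 3.65%.

Labor force = 481.79 + 18.24 = 500.03 thousand.
Numerator = 18.24 + 9.20 + 18.55 = 45.99 thousand.
Denominator = 500.03 + 9.20 = 509.23 thousand.
Broad rate = 45.99 / 509.23 = 9.03%.
Headline unemployment rate = 18.24 / 500.03 = 3.65%.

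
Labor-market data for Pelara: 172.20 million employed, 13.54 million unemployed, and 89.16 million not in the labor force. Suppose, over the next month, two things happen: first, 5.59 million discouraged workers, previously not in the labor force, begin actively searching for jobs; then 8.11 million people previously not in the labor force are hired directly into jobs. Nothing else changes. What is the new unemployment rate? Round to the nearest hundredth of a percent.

Initially, labor force = 172.20 + 13.54 = 185.74 million, so u = 13.54/185.74 = 7.29%.
After the first change, unemployed and labor force both rise by 5.59 → E = 172.20, U = 19.13, labor force = 191.33 million.
After the second change, employed and labor force both rise by 8.11; unemployed unchanged → E = 180.31, U = 19.13, labor force = 199.44 million.
New unemployment rate = 19.13 / 199.44 = 9.59%.

New unemployment rate ≈ 9.59%.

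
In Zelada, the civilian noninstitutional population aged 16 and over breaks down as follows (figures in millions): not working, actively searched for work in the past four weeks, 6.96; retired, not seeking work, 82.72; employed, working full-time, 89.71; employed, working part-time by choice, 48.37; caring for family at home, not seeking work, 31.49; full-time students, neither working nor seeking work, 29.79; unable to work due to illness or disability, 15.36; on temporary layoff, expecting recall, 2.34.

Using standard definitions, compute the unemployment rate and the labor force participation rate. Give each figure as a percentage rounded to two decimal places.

Employed = 89.71 + 48.37 = 138.08 million.
Unemployed = 6.96 + 2.34 = 9.30 million (jobless and actively searching, or on temporary layoff).
Labor force = 138.08 + 9.30 = 147.38 million.
Not in labor force = 82.72 + 31.49 + 29.79 + 15.36 = 159.36 million (those not working and not actively searching are outside the labor force).
Civilian working-age population = 147.38 + 159.36 = 306.74 million.
Unemployment rate = 9.30 / 147.38 = 6.31%.
Labor force participation rate = 147.38 / 306.74 = 48.05%.

Unemployment rate ≈ 6.31%; labor force participation rate ≈ 48.05%.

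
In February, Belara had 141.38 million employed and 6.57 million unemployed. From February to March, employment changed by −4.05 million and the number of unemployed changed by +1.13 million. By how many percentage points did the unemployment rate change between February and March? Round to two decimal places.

The unemployment rate changed by +0.87 percentage points.

February: labor force = 141.38 + 6.57 = 147.95; u = 6.57/147.95 = 4.44%.
March: labor force = 137.33 + 7.70 = 145.03; u = 7.70/145.03 = 5.31%.
Change = 5.31% − 4.44% = +0.87 pp.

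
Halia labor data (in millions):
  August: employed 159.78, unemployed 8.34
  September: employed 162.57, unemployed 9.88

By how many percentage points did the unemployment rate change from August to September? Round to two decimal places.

The unemployment rate changed by +0.77 percentage points.

August: labor force = 159.78 + 8.34 = 168.12; u = 8.34/168.12 = 4.96%.
September: labor force = 162.57 + 9.88 = 172.45; u = 9.88/172.45 = 5.73%.
Change = 5.73% − 4.96% = +0.77 pp.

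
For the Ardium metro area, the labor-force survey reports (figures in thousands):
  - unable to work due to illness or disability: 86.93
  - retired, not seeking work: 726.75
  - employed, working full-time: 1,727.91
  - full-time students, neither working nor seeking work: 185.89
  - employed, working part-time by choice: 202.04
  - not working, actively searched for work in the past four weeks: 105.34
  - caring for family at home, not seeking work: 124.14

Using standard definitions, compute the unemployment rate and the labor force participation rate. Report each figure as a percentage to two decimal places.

Employed = 1,727.91 + 202.04 = 1,929.95 thousand.
Unemployed = 105.34 thousand.
Labor force = 1,929.95 + 105.34 = 2,035.29 thousand.
Not in labor force = 86.93 + 726.75 + 185.89 + 124.14 = 1,123.71 thousand (those not working and not actively searching are outside the labor force).
Civilian working-age population = 2,035.29 + 1,123.71 = 3,159.00 thousand.
Unemployment rate = 105.34 / 2,035.29 = 5.18%.
Labor force participation rate = 2,035.29 / 3,159.00 = 64.43%.

Unemployment rate ≈ 5.18%; labor force participation rate ≈ 64.43%.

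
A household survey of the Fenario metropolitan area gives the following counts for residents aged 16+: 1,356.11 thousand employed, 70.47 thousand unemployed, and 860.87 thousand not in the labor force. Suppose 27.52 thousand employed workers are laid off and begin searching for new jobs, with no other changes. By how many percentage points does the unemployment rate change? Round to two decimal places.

The unemployment rate changes by +1.93 percentage points.

Initially, labor force = 1,356.11 + 70.47 = 1,426.58 thousand, so u = 70.47/1,426.58 = 4.94%.
After the change, employed falls and unemployed rises by 27.52; labor force unchanged → E = 1,328.59, U = 97.99, labor force = 1,426.58 thousand.
New unemployment rate = 97.99 / 1,426.58 = 6.87%.
Change = 6.87% − 4.94% = +1.93 percentage points.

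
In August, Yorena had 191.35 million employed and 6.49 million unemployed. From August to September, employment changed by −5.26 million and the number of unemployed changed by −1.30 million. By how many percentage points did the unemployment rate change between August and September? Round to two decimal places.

The unemployment rate changed by −0.57 percentage points.

August: labor force = 191.35 + 6.49 = 197.84; u = 6.49/197.84 = 3.28%.
September: labor force = 186.09 + 5.19 = 191.28; u = 5.19/191.28 = 2.71%.
Change = 2.71% − 3.28% = −0.57 pp.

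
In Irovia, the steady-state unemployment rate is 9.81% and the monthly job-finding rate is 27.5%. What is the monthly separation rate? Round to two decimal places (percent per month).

From u* = s/(s+f): s = u·f/(1−u).
s = 0.0981 × 27.5 / (1 − 0.0981) = 2.6978 / 0.9019 ≈ 2.99% per month.

Separation rate ≈ 2.99% per month.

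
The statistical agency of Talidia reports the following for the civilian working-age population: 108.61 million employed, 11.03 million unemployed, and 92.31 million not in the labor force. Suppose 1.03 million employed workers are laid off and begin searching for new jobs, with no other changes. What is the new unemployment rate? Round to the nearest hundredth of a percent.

New unemployment rate ≈ 10.08%.

Initially, labor force = 108.61 + 11.03 = 119.64 million, so u = 11.03/119.64 = 9.22%.
After the change, employed falls and unemployed rises by 1.03; labor force unchanged → E = 107.58, U = 12.06, labor force = 119.64 million.
New unemployment rate = 12.06 / 119.64 = 10.08%.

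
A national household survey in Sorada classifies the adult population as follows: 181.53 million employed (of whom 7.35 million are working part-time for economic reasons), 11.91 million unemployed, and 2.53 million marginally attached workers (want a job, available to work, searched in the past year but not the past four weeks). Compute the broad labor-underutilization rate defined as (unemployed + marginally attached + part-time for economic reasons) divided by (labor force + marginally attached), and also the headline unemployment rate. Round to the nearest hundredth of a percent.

Labor force = 181.53 + 11.91 = 193.44 million.
Numerator = 11.91 + 2.53 + 7.35 = 21.79 million.
Denominator = 193.44 + 2.53 = 195.97 million.
Broad rate = 21.79 / 195.97 = 11.12%.
Headline unemployment rate = 11.91 / 193.44 = 6.16%.

Broad underutilization rate ≈ 11.12%; headline unemployment rate ≈ 6.16%.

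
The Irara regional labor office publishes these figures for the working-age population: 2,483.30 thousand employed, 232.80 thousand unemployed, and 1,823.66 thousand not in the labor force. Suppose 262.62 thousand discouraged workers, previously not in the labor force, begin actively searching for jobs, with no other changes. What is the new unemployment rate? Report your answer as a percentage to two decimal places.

New unemployment rate ≈ 16.63%.

Initially, labor force = 2,483.30 + 232.80 = 2,716.10 thousand, so u = 232.80/2,716.10 = 8.57%.
After the change, unemployed and labor force both rise by 262.62 → E = 2,483.30, U = 495.42, labor force = 2,978.72 thousand.
New unemployment rate = 495.42 / 2,978.72 = 16.63%.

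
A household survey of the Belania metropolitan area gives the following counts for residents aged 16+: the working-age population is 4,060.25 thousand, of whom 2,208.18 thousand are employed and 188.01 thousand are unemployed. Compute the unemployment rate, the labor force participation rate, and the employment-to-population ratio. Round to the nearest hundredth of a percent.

Unemployment rate ≈ 7.85%; labor force participation rate ≈ 59.02%; employment-population ratio ≈ 54.39%.

Labor force = employed + unemployed = 2,208.18 + 188.01 = 2,396.19 thousand.
Unemployment rate = 188.01 / 2,396.19 = 7.85%.
Labor force participation rate = 2,396.19 / 4,060.25 = 59.02%.
Employment-population ratio = 2,208.18 / 4,060.25 = 54.39%.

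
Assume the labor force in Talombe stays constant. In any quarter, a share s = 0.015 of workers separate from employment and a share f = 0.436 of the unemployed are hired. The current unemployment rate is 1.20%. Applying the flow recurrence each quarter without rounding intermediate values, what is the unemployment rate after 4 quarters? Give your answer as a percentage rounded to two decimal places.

Unemployment rate after four quarters ≈ 3.13%.

With a fixed labor force, u_{t+1} = u_t + s·(1−u_t) − f·u_t = u_t·(1−s−f) + s.
Here 1−s−f = 0.549 and s = 0.015.
u_1 = 0.012000 × 0.549 + 0.015 = 0.021588.
u_2 = 0.021588 × 0.549 + 0.015 = 0.026852.
u_3 = 0.026852 × 0.549 + 0.015 = 0.029742.
u_4 = 0.029742 × 0.549 + 0.015 = 0.031328.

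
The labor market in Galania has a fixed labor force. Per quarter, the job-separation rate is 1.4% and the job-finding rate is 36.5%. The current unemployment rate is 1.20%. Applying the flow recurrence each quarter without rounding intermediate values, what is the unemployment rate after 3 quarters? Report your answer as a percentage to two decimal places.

Unemployment rate after three quarters ≈ 3.10%.

With a fixed labor force, u_{t+1} = u_t + s·(1−u_t) − f·u_t = u_t·(1−s−f) + s.
Here 1−s−f = 0.621 and s = 0.014.
u_1 = 0.012000 × 0.621 + 0.014 = 0.021452.
u_2 = 0.021452 × 0.621 + 0.014 = 0.027322.
u_3 = 0.027322 × 0.621 + 0.014 = 0.030967.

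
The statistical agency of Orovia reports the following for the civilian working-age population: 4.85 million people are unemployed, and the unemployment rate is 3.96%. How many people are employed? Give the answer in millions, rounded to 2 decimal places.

About 117.62 million are employed.

Labor force = U / u = 4.85 / 0.0396 ≈ 122.47 million.
Employed = labor force − unemployed = 122.47 − 4.85 = 117.62 million.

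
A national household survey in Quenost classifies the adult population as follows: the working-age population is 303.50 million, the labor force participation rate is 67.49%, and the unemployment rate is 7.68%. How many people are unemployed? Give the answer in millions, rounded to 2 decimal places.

About 15.73 million are unemployed.

Labor force = 0.6749 × 303.50 = 204.83 million.
Unemployed = 0.0768 × 204.83 ≈ 15.73 million.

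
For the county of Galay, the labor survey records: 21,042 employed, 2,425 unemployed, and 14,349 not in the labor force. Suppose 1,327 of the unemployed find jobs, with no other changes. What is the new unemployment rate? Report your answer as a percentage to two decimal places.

Initially, labor force = 21,042 + 2,425 = 23,467, so u = 2,425/23,467 = 10.33%.
After the change, unemployed falls and employed rises by 1,327; labor force unchanged → E = 22,369, U = 1,098, labor force = 23,467.
New unemployment rate = 1,098 / 23,467 = 4.68%.

New unemployment rate ≈ 4.68%.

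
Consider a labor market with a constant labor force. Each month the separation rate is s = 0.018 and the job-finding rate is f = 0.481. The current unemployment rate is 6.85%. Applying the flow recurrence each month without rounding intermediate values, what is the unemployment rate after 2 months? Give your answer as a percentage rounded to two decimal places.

With a fixed labor force, u_{t+1} = u_t + s·(1−u_t) − f·u_t = u_t·(1−s−f) + s.
Here 1−s−f = 0.501 and s = 0.018.
u_1 = 0.068500 × 0.501 + 0.018 = 0.052319.
u_2 = 0.052319 × 0.501 + 0.018 = 0.044212.

Unemployment rate after two months ≈ 4.42%.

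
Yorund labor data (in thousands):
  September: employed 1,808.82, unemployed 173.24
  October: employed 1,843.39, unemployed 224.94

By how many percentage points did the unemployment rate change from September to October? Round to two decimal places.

September: labor force = 1,808.82 + 173.24 = 1,982.06; u = 173.24/1,982.06 = 8.74%.
October: labor force = 1,843.39 + 224.94 = 2,068.33; u = 224.94/2,068.33 = 10.88%.
Change = 10.88% − 8.74% = +2.14 pp.

The unemployment rate changed by +2.14 percentage points.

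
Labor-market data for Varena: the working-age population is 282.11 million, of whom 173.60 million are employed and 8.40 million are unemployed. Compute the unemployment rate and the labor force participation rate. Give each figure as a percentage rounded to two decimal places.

Unemployment rate ≈ 4.62%; labor force participation rate ≈ 64.51%.

Labor force = employed + unemployed = 173.60 + 8.40 = 182.00 million.
Unemployment rate = 8.40 / 182.00 = 4.62%.
Labor force participation rate = 182.00 / 282.11 = 64.51%.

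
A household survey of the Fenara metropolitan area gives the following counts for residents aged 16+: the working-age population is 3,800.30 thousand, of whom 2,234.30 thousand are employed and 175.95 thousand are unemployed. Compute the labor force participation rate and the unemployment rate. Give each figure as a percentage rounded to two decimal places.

Labor force = employed + unemployed = 2,234.30 + 175.95 = 2,410.25 thousand.
Unemployment rate = 175.95 / 2,410.25 = 7.30%.
Labor force participation rate = 2,410.25 / 3,800.30 = 63.42%.

Labor force participation rate ≈ 63.42%; unemployment rate ≈ 7.30%.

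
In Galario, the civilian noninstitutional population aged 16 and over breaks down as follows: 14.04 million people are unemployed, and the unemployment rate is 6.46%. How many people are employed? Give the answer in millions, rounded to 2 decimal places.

About 203.30 million are employed.

Labor force = U / u = 14.04 / 0.0646 ≈ 217.34 million.
Employed = labor force − unemployed = 217.34 − 14.04 = 203.30 million.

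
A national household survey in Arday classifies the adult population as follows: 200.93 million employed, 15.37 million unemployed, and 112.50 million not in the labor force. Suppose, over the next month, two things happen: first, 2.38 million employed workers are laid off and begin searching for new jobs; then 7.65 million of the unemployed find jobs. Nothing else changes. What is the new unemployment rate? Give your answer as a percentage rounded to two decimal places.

New unemployment rate ≈ 4.67%.

Initially, labor force = 200.93 + 15.37 = 216.30 million, so u = 15.37/216.30 = 7.11%.
After the first change, employed falls and unemployed rises by 2.38; labor force unchanged → E = 198.55, U = 17.75, labor force = 216.30 million.
After the second change, unemployed falls and employed rises by 7.65; labor force unchanged → E = 206.20, U = 10.10, labor force = 216.30 million.
New unemployment rate = 10.10 / 216.30 = 4.67%.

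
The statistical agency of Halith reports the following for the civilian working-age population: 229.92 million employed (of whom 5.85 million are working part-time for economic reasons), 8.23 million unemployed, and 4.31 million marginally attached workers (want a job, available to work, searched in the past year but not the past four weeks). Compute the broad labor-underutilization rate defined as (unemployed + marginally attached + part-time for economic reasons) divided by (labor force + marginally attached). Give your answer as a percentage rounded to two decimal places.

Broad underutilization rate ≈ 7.58%.

Labor force = 229.92 + 8.23 = 238.15 million.
Numerator = 8.23 + 4.31 + 5.85 = 18.39 million.
Denominator = 238.15 + 4.31 = 242.46 million.
Broad rate = 18.39 / 242.46 = 7.58%.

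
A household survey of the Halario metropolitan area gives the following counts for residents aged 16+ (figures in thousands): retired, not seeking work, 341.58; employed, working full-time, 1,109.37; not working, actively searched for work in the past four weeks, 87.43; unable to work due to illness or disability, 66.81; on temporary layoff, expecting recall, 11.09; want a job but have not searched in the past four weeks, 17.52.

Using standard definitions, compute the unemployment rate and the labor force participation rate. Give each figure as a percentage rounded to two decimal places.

Unemployment rate ≈ 8.16%; labor force participation rate ≈ 73.93%.

Employed = 1,109.37 thousand.
Unemployed = 87.43 + 11.09 = 98.52 thousand (jobless and actively searching, or on temporary layoff).
Labor force = 1,109.37 + 98.52 = 1,207.89 thousand.
Not in labor force = 341.58 + 66.81 + 17.52 = 425.91 thousand (those not working and not actively searching are outside the labor force — including those who want a job but have given up searching).
Civilian working-age population = 1,207.89 + 425.91 = 1,633.80 thousand.
Unemployment rate = 98.52 / 1,207.89 = 8.16%.
Labor force participation rate = 1,207.89 / 1,633.80 = 73.93%.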